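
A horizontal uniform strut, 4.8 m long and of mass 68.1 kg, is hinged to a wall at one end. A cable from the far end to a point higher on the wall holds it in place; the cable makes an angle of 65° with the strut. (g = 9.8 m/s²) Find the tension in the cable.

T ≈ 368 N

Take torques about the hinge: T sin 65° · 4.8 = 68.1×9.8×2.4 = 1601.7 N·m.
So T = 1601.7 / (0.9063 × 4.8) = 368.19 N.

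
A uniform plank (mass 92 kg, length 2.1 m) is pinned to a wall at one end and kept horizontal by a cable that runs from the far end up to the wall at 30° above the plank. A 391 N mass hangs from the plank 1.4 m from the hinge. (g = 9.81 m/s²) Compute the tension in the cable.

Take torques about the hinge: T sin 30° · 2.1 = 92×9.81×1.05 + 391×1.4 = 1495 N·m.
So T = 1495 / (0.5000 × 2.1) = 1423.9 N.

T ≈ 1420 N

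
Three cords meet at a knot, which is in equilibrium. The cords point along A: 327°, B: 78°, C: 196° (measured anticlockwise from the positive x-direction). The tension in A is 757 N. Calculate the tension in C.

T_C ≈ 800 N

Resolve: ΣF_x = 757 cos 327° + T_B cos 78° + T_C cos 196° = 0.
        ΣF_y = 757 sin 327° + T_B sin 78° + T_C sin 196° = 0.
The known terms sum to (634.9, -412.3) N, so 0.2079 T_B − 0.9613 T_C = -634.9 and 0.9781 T_B − 0.2756 T_C = 412.3.
Solving simultaneously: T_B = 647.1 N, T_C = 800.4 N.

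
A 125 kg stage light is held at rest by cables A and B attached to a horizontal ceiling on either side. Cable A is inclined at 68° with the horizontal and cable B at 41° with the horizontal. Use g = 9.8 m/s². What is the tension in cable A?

Weight W = 125 × 9.8 = 1225 N acts straight down.
Horizontal: T_A cos 68° = T_B cos 41°  →  T_B = 0.4964 T_A.
Vertical: T_A sin 68° + T_B sin 41° = 1225.
Substituting the horizontal relation into the vertical equation gives 1.253 T_A = 1225, so T_A = 977.8 N.

T_A ≈ 978 N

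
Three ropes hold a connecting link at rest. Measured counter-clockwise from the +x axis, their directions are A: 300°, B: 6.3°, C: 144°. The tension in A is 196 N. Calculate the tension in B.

Resolve: ΣF_x = 196 cos 300° + T_B cos 6.3° + T_C cos 144° = 0.
        ΣF_y = 196 sin 300° + T_B sin 6.3° + T_C sin 144° = 0.
The known terms sum to (98, -169.7) N, so 0.9940 T_B − 0.8090 T_C = -98 and 0.1097 T_B + 0.5878 T_C = 169.7.
Solving simultaneously: T_B = 118.5 N, T_C = 266.7 N.

T_B ≈ 118 N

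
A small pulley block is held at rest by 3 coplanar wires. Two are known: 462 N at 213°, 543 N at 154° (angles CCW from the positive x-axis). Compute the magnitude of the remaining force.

Sum the known components: ΣF_x = -875.5 N, ΣF_y = -13.59 N.
For equilibrium the remaining force must supply (−ΣF_x, −ΣF_y) = (875.5, 13.59) N.
Magnitude = √((875.5)² + (13.59)²) = 875.6 N; direction = atan2(13.59, 875.5) = 0.9°.

F ≈ 876 N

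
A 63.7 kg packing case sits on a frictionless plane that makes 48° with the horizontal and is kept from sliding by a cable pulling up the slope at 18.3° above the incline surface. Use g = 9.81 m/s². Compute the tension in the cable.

T ≈ 489 N

Take axes along and perpendicular to the incline. Weight components: W sin 48° = 464.4 N down-slope, W cos 48° = 418.1 N into the surface.
Along incline: T cos 18.3° = W sin 48° → T = 489.1 N.
Perpendicular: N = W cos 48° − T sin 18.3° = 264.6 N.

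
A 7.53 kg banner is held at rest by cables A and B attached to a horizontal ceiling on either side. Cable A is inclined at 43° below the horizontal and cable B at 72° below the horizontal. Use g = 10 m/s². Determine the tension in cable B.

Weight W = 7.53 × 10 = 75.3 N acts straight down.
Horizontal: T_A cos 43° = T_B cos 72°  →  T_A = 0.4225 T_B.
Vertical: T_A sin 43° + T_B sin 72° = 75.3.
Substituting the horizontal relation into the vertical equation gives 1.239 T_B = 75.3, so T_B = 60.76 N.

T_B ≈ 60.8 N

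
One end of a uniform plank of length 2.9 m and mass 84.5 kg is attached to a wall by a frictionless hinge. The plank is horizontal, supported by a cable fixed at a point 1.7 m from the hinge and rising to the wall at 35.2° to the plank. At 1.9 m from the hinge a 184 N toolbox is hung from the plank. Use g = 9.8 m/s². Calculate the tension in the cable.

T ≈ 1580 N

Take torques about the hinge: T sin 35.2° · 1.7 = 84.5×9.8×1.45 + 184×1.9 = 1550.3 N·m.
So T = 1550.3 / (0.5764 × 1.7) = 1582.1 N.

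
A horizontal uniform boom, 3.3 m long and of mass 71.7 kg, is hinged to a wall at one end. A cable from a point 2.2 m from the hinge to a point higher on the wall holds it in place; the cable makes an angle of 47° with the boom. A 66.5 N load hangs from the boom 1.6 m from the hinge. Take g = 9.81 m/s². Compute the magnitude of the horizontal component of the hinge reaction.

Take torques about the hinge: T sin 47° · 2.2 = 71.7×9.81×1.65 + 66.5×1.6 = 1267 N·m.
So T = 1267 / (0.7314 × 2.2) = 787.44 N.
ΣF_x = 0: H_x = T cos 47° = 537.03 N.

H_x ≈ 537 N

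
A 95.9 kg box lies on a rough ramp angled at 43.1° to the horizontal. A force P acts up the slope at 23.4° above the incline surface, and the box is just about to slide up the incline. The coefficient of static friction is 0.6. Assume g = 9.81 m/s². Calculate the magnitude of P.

On the verge of sliding up the incline, friction equals μN and acts down the slope.
Perpendicular: N + P sin 23.4° = W cos 43.1° = 686.9 N.
Along incline: P cos 23.4° = W sin 43.1° + μN  with W sin 43.1° = 642.8 N.
Solving the pair for P and N: P = 912.6 N, N = 324.5 N (and f = μN = 194.7 N).

P ≈ 913 N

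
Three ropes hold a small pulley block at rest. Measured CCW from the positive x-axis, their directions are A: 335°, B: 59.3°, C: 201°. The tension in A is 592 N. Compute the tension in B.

T_B ≈ 687 N

Resolve: ΣF_x = 592 cos 335° + T_B cos 59.3° + T_C cos 201° = 0.
        ΣF_y = 592 sin 335° + T_B sin 59.3° + T_C sin 201° = 0.
The known terms sum to (536.5, -250.2) N, so 0.5105 T_B − 0.9336 T_C = -536.5 and 0.8599 T_B − 0.3584 T_C = 250.2.
Solving simultaneously: T_B = 687.1 N, T_C = 950.5 N.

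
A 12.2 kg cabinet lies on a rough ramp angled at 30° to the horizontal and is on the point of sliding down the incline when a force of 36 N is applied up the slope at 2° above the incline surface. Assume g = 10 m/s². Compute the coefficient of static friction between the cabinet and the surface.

μ ≈ 0.240

On the verge of sliding down the incline, friction is at its maximum μN and acts up the slope.
Perpendicular to incline: N = W cos 30° − P sin 2° = 105.7 − 1.256 = 104.4 N.
Along incline: P cos 2° + μN = W sin 30° → μ = (W sin 30° − P cos 2°) / N = 0.2397.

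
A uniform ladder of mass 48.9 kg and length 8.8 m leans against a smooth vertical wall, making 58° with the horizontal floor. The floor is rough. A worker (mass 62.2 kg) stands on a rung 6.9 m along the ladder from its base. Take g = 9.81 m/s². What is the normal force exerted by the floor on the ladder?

N_floor ≈ 1090 N

ΣF_y = 0: N_floor = 48.9×9.81 + 62.2×9.81 = 1089.9 N.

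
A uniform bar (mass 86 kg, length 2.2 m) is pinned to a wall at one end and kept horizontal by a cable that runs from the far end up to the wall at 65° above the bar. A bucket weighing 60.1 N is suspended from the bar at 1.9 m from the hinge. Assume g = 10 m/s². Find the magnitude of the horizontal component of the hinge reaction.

H_x ≈ 225 N

Take torques about the hinge: T sin 65° · 2.2 = 86×10×1.1 + 60.1×1.9 = 1060.2 N·m.
So T = 1060.2 / (0.9063 × 2.2) = 531.72 N.
ΣF_x = 0: H_x = T cos 65° = 224.72 N.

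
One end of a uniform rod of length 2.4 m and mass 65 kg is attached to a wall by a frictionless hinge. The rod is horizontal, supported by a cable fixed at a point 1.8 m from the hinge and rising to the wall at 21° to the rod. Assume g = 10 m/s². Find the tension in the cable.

Take torques about the hinge: T sin 21° · 1.8 = 65×10×1.2 = 780 N·m.
So T = 780 / (0.3584 × 1.8) = 1209.2 N.

T ≈ 1210 N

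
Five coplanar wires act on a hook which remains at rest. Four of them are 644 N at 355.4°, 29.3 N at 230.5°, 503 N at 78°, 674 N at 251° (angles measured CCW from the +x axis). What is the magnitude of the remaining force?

F ≈ 554 N

Sum the known components: ΣF_x = 508.4 N, ΣF_y = -219.5 N.
For equilibrium the remaining force must supply (−ΣF_x, −ΣF_y) = (-508.4, 219.5) N.
Magnitude = √((-508.4)² + (219.5)²) = 553.8 N; direction = atan2(219.5, -508.4) = 156.6°.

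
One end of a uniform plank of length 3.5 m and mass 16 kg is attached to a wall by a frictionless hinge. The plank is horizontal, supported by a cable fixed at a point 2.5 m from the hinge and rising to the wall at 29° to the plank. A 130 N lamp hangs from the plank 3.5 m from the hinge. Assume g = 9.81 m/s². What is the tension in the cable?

Take torques about the hinge: T sin 29° · 2.5 = 16×9.81×1.75 + 130×3.5 = 729.68 N·m.
So T = 729.68 / (0.4848 × 2.5) = 602.03 N.

T ≈ 602 N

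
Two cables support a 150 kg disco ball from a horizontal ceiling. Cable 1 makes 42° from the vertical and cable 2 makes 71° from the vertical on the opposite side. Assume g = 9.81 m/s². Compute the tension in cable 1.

Angles from the horizontal: cable 1 is 90° − 42° = 48°, cable 2 is 90° − 71° = 19°.
Weight W = 150 × 9.81 = 1472 N acts straight down.
Horizontal: T_1 cos 48° = T_2 cos 19°  →  T_2 = 0.7077 T_1.
Vertical: T_1 sin 48° + T_2 sin 19° = 1472.
Substituting the horizontal relation into the vertical equation gives 0.9735 T_1 = 1472, so T_1 = 1511 N.

T_1 ≈ 1510 N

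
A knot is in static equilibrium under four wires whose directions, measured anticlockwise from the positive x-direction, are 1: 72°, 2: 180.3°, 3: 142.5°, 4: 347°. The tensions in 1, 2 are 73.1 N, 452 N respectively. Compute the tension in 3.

Resolve: ΣF_x = 73.1 cos 72° + 452 cos 180.3° + T_3 cos 142.5° + T_4 cos 347° = 0.
        ΣF_y = 73.1 sin 72° + 452 sin 180.3° + T_3 sin 142.5° + T_4 sin 347° = 0.
The known terms sum to (-429.4, 67.16) N, so -0.7934 T_3 + 0.9744 T_4 = 429.4 and 0.6088 T_3 − 0.2250 T_4 = -67.16.
Solving simultaneously: T_3 = 75.14 N, T_4 = 501.9 N.

T_3 ≈ 75.1 N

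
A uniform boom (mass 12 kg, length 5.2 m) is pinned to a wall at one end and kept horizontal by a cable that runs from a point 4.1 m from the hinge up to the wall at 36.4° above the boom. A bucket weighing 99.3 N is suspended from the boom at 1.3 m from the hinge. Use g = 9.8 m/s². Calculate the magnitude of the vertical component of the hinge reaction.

|H_y| ≈ 111 N

Take torques about the hinge: T sin 36.4° · 4.1 = 12×9.8×2.6 + 99.3×1.3 = 434.85 N·m.
So T = 434.85 / (0.5934 × 4.1) = 178.73 N.
ΣF_y = 0: H_y = (12×9.8 + 99.3) − T sin 36.4° = 216.9 − 106.06 = 110.84 N.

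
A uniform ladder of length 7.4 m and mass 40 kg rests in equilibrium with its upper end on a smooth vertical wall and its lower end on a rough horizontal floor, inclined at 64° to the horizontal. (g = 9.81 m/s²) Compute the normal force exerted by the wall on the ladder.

Torques about the foot: N_wall · 7.4 sin 64° = 40×9.81×3.7 cos 64° → N_wall = 95.693 N.

N_wall ≈ 95.7 N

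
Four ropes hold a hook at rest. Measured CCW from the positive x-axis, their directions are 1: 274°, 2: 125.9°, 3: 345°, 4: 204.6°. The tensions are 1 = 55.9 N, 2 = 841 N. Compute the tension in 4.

T_4 ≈ 749 N

Resolve: ΣF_x = 55.9 cos 274° + 841 cos 125.9° + T_3 cos 345° + T_4 cos 204.6° = 0.
        ΣF_y = 55.9 sin 274° + 841 sin 125.9° + T_3 sin 345° + T_4 sin 204.6° = 0.
The known terms sum to (-489.2, 625.5) N, so 0.9659 T_3 − 0.9092 T_4 = 489.2 and -0.2588 T_3 − 0.4163 T_4 = -625.5.
Solving simultaneously: T_3 = 1212 N, T_4 = 749.2 N.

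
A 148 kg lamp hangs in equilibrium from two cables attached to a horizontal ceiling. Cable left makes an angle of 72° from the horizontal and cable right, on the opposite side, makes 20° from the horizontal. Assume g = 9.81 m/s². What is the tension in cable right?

T_right ≈ 449 N

Weight W = 148 × 9.81 = 1452 N acts straight down.
Horizontal: T_left cos 72° = T_right cos 20°  →  T_left = 3.041 T_right.
Vertical: T_left sin 72° + T_right sin 20° = 1452.
Substituting the horizontal relation into the vertical equation gives 3.234 T_right = 1452, so T_right = 448.9 N.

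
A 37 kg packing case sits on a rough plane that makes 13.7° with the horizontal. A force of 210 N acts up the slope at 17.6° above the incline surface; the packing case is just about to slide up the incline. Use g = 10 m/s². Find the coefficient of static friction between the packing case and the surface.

μ ≈ 0.380

On the verge of sliding up the incline, friction is at its maximum μN and acts down the slope.
Perpendicular to incline: N = W cos 13.7° − P sin 17.6° = 359.5 − 63.5 = 296 N.
Along incline: P cos 17.6° − μN = W sin 13.7° → μ = −(W sin 13.7° − P cos 17.6°) / N = 0.3802.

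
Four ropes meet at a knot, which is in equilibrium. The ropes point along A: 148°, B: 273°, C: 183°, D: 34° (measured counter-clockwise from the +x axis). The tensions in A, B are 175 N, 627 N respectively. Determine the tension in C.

Resolve: ΣF_x = 175 cos 148° + 627 cos 273° + T_C cos 183° + T_D cos 34° = 0.
        ΣF_y = 175 sin 148° + 627 sin 273° + T_C sin 183° + T_D sin 34° = 0.
The known terms sum to (-115.6, -533.4) N, so -0.9986 T_C + 0.8290 T_D = 115.6 and -0.0523 T_C + 0.5592 T_D = 533.4.
Solving simultaneously: T_C = 733.1 N, T_D = 1022 N.

T_C ≈ 733 N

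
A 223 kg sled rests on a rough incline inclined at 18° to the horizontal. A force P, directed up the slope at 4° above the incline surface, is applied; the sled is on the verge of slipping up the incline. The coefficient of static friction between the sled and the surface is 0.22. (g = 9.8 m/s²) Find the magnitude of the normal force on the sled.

N ≈ 2000 N

On the verge of sliding up the incline, friction equals μN and acts down the slope.
Perpendicular: N + P sin 4° = W cos 18° = 2078 N.
Along incline: P cos 4° = W sin 18° + μN  with W sin 18° = 675.3 N.
Solving the pair for P and N: P = 1118 N, N = 2000 N (and f = μN = 440.1 N).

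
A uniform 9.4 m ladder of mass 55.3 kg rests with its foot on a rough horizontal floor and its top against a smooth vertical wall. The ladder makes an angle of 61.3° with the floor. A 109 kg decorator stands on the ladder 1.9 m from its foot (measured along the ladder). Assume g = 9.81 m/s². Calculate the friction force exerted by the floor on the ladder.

f ≈ 267 N

Torques about the foot: N_wall · 9.4 sin 61.3° = 55.3×9.81×4.7 cos 61.3° + 109×9.81×1.9 cos 61.3° → N_wall = 266.83 N.
ΣF_x = 0: f_floor = N_wall = 266.83 N.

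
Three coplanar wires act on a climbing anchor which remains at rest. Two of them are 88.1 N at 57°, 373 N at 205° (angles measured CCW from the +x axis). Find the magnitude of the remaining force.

Sum the known components: ΣF_x = -290.1 N, ΣF_y = -83.75 N.
For equilibrium the remaining force must supply (−ΣF_x, −ΣF_y) = (290.1, 83.75) N.
Magnitude = √((290.1)² + (83.75)²) = 301.9 N; direction = atan2(83.75, 290.1) = 16.1°.

F ≈ 302 N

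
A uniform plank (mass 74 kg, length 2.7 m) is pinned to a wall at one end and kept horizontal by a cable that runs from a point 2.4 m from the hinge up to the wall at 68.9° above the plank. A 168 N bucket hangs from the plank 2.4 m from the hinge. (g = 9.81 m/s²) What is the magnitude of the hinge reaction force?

|H| ≈ 388 N

Take torques about the hinge: T sin 68.9° · 2.4 = 74×9.81×1.35 + 168×2.4 = 1383.2 N·m.
So T = 1383.2 / (0.9330 × 2.4) = 617.76 N.
ΣF_x = 0: H_x = T cos 68.9° = 222.39 N.
ΣF_y = 0: H_y = (74×9.81 + 168) − T sin 68.9° = 893.94 − 576.34 = 317.6 N.
|H| = √(H_x² + H_y²) = √((222.39)² + (317.6)²) = 387.72 N.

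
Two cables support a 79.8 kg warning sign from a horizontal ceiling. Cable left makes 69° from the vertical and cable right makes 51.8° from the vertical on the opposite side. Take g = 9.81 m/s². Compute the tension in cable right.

T_right ≈ 851 N

Angles from the horizontal: cable left is 90° − 69° = 21°, cable right is 90° − 51.8° = 38.2°.
Weight W = 79.8 × 9.81 = 782.8 N acts straight down.
Horizontal: T_left cos 21° = T_right cos 38.2°  →  T_left = 0.8418 T_right.
Vertical: T_left sin 21° + T_right sin 38.2° = 782.8.
Substituting the horizontal relation into the vertical equation gives 0.9201 T_right = 782.8, so T_right = 850.8 N.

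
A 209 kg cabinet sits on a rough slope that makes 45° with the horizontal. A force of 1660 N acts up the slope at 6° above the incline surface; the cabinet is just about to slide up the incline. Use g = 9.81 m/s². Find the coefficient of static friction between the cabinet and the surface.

μ ≈ 0.158

On the verge of sliding up the incline, friction is at its maximum μN and acts down the slope.
Perpendicular to incline: N = W cos 45° − P sin 6° = 1450 − 173.5 = 1276 N.
Along incline: P cos 6° − μN = W sin 45° → μ = −(W sin 45° − P cos 6°) / N = 0.1576.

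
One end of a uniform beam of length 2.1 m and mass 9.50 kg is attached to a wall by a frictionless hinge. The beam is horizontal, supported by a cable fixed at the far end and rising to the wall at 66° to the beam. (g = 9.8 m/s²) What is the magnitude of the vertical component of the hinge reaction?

|H_y| ≈ 46.6 N

Take torques about the hinge: T sin 66° · 2.1 = 9.50×9.8×1.05 = 97.755 N·m.
So T = 97.755 / (0.9135 × 2.1) = 50.955 N.
ΣF_y = 0: H_y = (9.50×9.8) − T sin 66° = 93.1 − 46.55 = 46.55 N.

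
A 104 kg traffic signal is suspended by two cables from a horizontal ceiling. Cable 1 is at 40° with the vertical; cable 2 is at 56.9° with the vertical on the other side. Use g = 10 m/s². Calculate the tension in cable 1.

Angles from the horizontal: cable 1 is 90° − 40° = 50°, cable 2 is 90° − 56.9° = 33.1°.
Weight W = 104 × 10 = 1040 N acts straight down.
Horizontal: T_1 cos 50° = T_2 cos 33.1°  →  T_2 = 0.7673 T_1.
Vertical: T_1 sin 50° + T_2 sin 33.1° = 1040.
Substituting the horizontal relation into the vertical equation gives 1.185 T_1 = 1040, so T_1 = 877.6 N.

T_1 ≈ 878 N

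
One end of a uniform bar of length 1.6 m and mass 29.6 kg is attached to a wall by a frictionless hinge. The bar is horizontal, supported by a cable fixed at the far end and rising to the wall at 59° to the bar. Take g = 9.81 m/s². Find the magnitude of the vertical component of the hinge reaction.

Take torques about the hinge: T sin 59° · 1.6 = 29.6×9.81×0.8 = 232.3 N·m.
So T = 232.3 / (0.8572 × 1.6) = 169.38 N.
ΣF_y = 0: H_y = (29.6×9.81) − T sin 59° = 290.38 − 145.19 = 145.19 N.

|H_y| ≈ 145 N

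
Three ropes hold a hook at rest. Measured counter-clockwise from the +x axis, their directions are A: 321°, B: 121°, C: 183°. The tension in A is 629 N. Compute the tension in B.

T_B ≈ 477 N

Resolve: ΣF_x = 629 cos 321° + T_B cos 121° + T_C cos 183° = 0.
        ΣF_y = 629 sin 321° + T_B sin 121° + T_C sin 183° = 0.
The known terms sum to (488.8, -395.8) N, so -0.5150 T_B − 0.9986 T_C = -488.8 and 0.8572 T_B − 0.0523 T_C = 395.8.
Solving simultaneously: T_B = 476.7 N, T_C = 243.7 N.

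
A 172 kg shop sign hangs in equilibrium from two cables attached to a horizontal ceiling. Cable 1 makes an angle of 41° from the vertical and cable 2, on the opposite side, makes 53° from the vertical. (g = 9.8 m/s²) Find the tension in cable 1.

Angles from the horizontal: cable 1 is 90° − 41° = 49°, cable 2 is 90° − 53° = 37°.
Weight W = 172 × 9.8 = 1686 N acts straight down.
Horizontal: T_1 cos 49° = T_2 cos 37°  →  T_2 = 0.8215 T_1.
Vertical: T_1 sin 49° + T_2 sin 37° = 1686.
Substituting the horizontal relation into the vertical equation gives 1.249 T_1 = 1686, so T_1 = 1349 N.

T_1 ≈ 1350 N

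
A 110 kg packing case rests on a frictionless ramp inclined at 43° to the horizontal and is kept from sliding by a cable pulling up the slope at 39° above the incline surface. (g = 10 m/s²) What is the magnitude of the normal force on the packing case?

Take axes along and perpendicular to the incline. Weight components: W sin 43° = 750.2 N down-slope, W cos 43° = 804.5 N into the surface.
Along incline: T cos 39° = W sin 43° → T = 965.3 N.
Perpendicular: N = W cos 43° − T sin 39° = 197 N.

N ≈ 197 N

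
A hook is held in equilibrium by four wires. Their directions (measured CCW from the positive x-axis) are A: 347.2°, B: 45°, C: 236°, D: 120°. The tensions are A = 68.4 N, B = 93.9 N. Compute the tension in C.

T_C ≈ 157 N

Resolve: ΣF_x = 68.4 cos 347.2° + 93.9 cos 45° + T_C cos 236° + T_D cos 120° = 0.
        ΣF_y = 68.4 sin 347.2° + 93.9 sin 45° + T_C sin 236° + T_D sin 120° = 0.
The known terms sum to (133.1, 51.24) N, so -0.5592 T_C − 0.5000 T_D = -133.1 and -0.8290 T_C + 0.8660 T_D = -51.24.
Solving simultaneously: T_C = 156.8 N, T_D = 90.89 N.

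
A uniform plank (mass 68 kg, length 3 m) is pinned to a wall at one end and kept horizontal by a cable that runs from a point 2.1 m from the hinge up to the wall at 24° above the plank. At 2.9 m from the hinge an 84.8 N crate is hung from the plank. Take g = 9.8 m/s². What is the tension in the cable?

Take torques about the hinge: T sin 24° · 2.1 = 68×9.8×1.5 + 84.8×2.9 = 1245.5 N·m.
So T = 1245.5 / (0.4067 × 2.1) = 1458.2 N.

T ≈ 1460 N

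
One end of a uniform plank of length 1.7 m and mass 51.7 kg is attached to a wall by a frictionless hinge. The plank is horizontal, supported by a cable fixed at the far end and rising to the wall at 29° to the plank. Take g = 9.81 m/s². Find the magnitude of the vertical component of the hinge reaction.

Take torques about the hinge: T sin 29° · 1.7 = 51.7×9.81×0.85 = 431.1 N·m.
So T = 431.1 / (0.4848 × 1.7) = 523.07 N.
ΣF_y = 0: H_y = (51.7×9.81) − T sin 29° = 507.18 − 253.59 = 253.59 N.

|H_y| ≈ 254 N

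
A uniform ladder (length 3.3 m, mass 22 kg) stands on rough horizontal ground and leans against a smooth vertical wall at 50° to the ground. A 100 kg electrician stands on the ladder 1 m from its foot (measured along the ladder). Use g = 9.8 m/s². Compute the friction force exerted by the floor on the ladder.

Torques about the foot: N_wall · 3.3 sin 50° = 22×9.8×1.65 cos 50° + 100×9.8×1 cos 50° → N_wall = 339.64 N.
ΣF_x = 0: f_floor = N_wall = 339.64 N.

f ≈ 340 N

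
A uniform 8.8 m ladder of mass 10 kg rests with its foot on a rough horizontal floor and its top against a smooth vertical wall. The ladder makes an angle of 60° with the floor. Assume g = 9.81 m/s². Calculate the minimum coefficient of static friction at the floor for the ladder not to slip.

ΣF_y = 0: N_floor = 10×9.81 = 98.1 N.
Torques about the foot: N_wall · 8.8 sin 60° = 10×9.81×4.4 cos 60° → N_wall = 28.319 N.
ΣF_x = 0: f_floor = N_wall = 28.319 N.
μ_min = f_floor / N_floor = 28.319 / 98.1 = 0.2887.

μ_min ≈ 0.289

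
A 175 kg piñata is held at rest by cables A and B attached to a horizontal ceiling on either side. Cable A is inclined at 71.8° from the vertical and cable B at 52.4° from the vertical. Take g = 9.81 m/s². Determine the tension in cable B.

T_B ≈ 1970 N

Angles from the horizontal: cable A is 90° − 71.8° = 18.2°, cable B is 90° − 52.4° = 37.6°.
Weight W = 175 × 9.81 = 1717 N acts straight down.
Horizontal: T_A cos 18.2° = T_B cos 37.6°  →  T_A = 0.834 T_B.
Vertical: T_A sin 18.2° + T_B sin 37.6° = 1717.
Substituting the horizontal relation into the vertical equation gives 0.8706 T_B = 1717, so T_B = 1972 N.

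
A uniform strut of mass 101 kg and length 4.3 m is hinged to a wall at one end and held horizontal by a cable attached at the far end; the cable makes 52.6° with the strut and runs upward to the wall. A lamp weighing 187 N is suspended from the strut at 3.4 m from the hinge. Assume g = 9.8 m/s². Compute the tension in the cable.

T ≈ 809 N

Take torques about the hinge: T sin 52.6° · 4.3 = 101×9.8×2.15 + 187×3.4 = 2763.9 N·m.
So T = 2763.9 / (0.7944 × 4.3) = 809.1 N.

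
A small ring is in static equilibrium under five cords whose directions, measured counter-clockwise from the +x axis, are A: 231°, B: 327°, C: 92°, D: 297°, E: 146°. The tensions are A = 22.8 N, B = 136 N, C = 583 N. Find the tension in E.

T_E ≈ 606 N

Resolve: ΣF_x = 22.8 cos 231° + 136 cos 327° + 583 cos 92° + T_D cos 297° + T_E cos 146° = 0.
        ΣF_y = 22.8 sin 231° + 136 sin 327° + 583 sin 92° + T_D sin 297° + T_E sin 146° = 0.
The known terms sum to (79.36, 490.9) N, so 0.4540 T_D − 0.8290 T_E = -79.36 and -0.8910 T_D + 0.5592 T_E = -490.9.
Solving simultaneously: T_D = 930.9 N, T_E = 605.5 N.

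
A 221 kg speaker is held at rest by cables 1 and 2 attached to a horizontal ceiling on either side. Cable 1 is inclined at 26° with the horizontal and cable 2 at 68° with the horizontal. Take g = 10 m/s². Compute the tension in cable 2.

T_2 ≈ 1990 N

Weight W = 221 × 10 = 2210 N acts straight down.
Horizontal: T_1 cos 26° = T_2 cos 68°  →  T_1 = 0.4168 T_2.
Vertical: T_1 sin 26° + T_2 sin 68° = 2210.
Substituting the horizontal relation into the vertical equation gives 1.11 T_2 = 2210, so T_2 = 1991 N.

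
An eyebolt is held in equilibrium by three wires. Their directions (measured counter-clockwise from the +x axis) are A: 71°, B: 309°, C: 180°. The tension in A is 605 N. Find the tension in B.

T_B ≈ 736 N

Resolve: ΣF_x = 605 cos 71° + T_B cos 309° + T_C cos 180° = 0.
        ΣF_y = 605 sin 71° + T_B sin 309° + T_C sin 180° = 0.
The known terms sum to (197, 572) N, so 0.6293 T_B − 1.0000 T_C = -197 and -0.7771 T_B + 0.0000 T_C = -572.
Solving simultaneously: T_B = 736.1 N, T_C = 660.2 N.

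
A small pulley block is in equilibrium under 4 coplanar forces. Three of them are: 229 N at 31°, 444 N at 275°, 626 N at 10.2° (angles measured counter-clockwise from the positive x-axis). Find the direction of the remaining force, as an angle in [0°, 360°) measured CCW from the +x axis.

θ ≈ 166°

Sum the known components: ΣF_x = 851.1 N, ΣF_y = -213.5 N.
For equilibrium the remaining force must supply (−ΣF_x, −ΣF_y) = (-851.1, 213.5) N.
Magnitude = √((-851.1)² + (213.5)²) = 877.5 N; direction = atan2(213.5, -851.1) = 165.9°.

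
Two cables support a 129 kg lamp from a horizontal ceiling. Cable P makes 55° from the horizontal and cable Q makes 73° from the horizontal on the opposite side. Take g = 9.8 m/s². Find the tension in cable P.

Weight W = 129 × 9.8 = 1264 N acts straight down.
Horizontal: T_P cos 55° = T_Q cos 73°  →  T_Q = 1.962 T_P.
Vertical: T_P sin 55° + T_Q sin 73° = 1264.
Substituting the horizontal relation into the vertical equation gives 2.695 T_P = 1264, so T_P = 469 N.

T_P ≈ 469 N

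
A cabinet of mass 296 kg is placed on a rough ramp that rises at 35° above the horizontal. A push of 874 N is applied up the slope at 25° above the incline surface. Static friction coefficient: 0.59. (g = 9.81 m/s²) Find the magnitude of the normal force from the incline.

N ≈ 2010 N

Axes along / perpendicular to the incline. W sin 35° = 1666 N down-slope; W cos 35° = 2379 N into the surface.
Perpendicular: N = W cos 35° − P sin 25° = 2379 − 369.4 = 2009 N.
Along incline: P cos 25° + f = W sin 35° (friction acts up-slope) → f = 1666 − 792.1 = 873.4 N.
|f| = 873.4 N ≤ μN = 1185 N, so the cabinet is indeed static.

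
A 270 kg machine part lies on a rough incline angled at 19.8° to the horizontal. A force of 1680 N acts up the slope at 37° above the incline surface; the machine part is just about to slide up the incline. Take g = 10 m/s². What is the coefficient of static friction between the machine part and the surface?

On the verge of sliding up the incline, friction is at its maximum μN and acts down the slope.
Perpendicular to incline: N = W cos 19.8° − P sin 37° = 2540 − 1011 = 1529 N.
Along incline: P cos 37° − μN = W sin 19.8° → μ = −(W sin 19.8° − P cos 37°) / N = 0.2793.

μ ≈ 0.279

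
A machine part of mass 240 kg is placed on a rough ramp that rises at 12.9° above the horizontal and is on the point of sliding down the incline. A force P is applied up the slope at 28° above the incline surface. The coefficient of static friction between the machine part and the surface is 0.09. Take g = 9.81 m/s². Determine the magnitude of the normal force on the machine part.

On the verge of sliding down the incline, friction equals μN and acts up the slope.
Perpendicular: N + P sin 28° = W cos 12.9° = 2295 N.
Along incline: P cos 28° + μN = W sin 12.9° with W sin 12.9° = 525.6 N.
Solving the pair for P and N: P = 379.5 N, N = 2117 N (and f = μN = 190.5 N).

N ≈ 2120 N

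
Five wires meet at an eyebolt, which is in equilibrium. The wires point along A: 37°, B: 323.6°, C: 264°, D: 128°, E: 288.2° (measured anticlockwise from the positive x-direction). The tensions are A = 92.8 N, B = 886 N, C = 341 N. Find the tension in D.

T_D ≈ 1360 N

Resolve: ΣF_x = 92.8 cos 37° + 886 cos 323.6° + 341 cos 264° + T_D cos 128° + T_E cos 288.2° = 0.
        ΣF_y = 92.8 sin 37° + 886 sin 323.6° + 341 sin 264° + T_D sin 128° + T_E sin 288.2° = 0.
The known terms sum to (751.6, -809.1) N, so -0.6157 T_D + 0.3123 T_E = -751.6 and 0.7880 T_D − 0.9500 T_E = 809.1.
Solving simultaneously: T_D = 1362 N, T_E = 278 N.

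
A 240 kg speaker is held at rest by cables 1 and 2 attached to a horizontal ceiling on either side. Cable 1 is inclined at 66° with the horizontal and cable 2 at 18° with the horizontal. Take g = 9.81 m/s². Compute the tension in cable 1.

T_1 ≈ 2250 N

Weight W = 240 × 9.81 = 2354 N acts straight down.
Horizontal: T_1 cos 66° = T_2 cos 18°  →  T_2 = 0.4277 T_1.
Vertical: T_1 sin 66° + T_2 sin 18° = 2354.
Substituting the horizontal relation into the vertical equation gives 1.046 T_1 = 2354, so T_1 = 2252 N.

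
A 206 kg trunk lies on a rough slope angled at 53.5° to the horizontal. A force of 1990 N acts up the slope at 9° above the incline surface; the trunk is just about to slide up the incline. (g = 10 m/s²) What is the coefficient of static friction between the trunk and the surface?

μ ≈ 0.339

On the verge of sliding up the incline, friction is at its maximum μN and acts down the slope.
Perpendicular to incline: N = W cos 53.5° − P sin 9° = 1225 − 311.3 = 914 N.
Along incline: P cos 9° − μN = W sin 53.5° → μ = −(W sin 53.5° − P cos 9°) / N = 0.3387.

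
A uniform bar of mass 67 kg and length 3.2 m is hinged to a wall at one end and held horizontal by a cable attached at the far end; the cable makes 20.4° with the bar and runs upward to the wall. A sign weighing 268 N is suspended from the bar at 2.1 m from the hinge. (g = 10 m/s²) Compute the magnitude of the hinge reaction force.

Take torques about the hinge: T sin 20.4° · 3.2 = 67×10×1.6 + 268×2.1 = 1634.8 N·m.
So T = 1634.8 / (0.3486 × 3.2) = 1465.6 N.
ΣF_x = 0: H_x = T cos 20.4° = 1373.7 N.
ΣF_y = 0: H_y = (67×10 + 268) − T sin 20.4° = 938 − 510.88 = 427.12 N.
|H| = √(H_x² + H_y²) = √((1373.7)² + (427.12)²) = 1438.6 N.

|H| ≈ 1440 N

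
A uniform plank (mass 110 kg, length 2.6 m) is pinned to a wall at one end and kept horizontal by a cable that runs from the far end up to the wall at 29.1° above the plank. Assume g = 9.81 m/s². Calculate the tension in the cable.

Take torques about the hinge: T sin 29.1° · 2.6 = 110×9.81×1.3 = 1402.8 N·m.
So T = 1402.8 / (0.4863 × 2.6) = 1109.4 N.

T ≈ 1110 N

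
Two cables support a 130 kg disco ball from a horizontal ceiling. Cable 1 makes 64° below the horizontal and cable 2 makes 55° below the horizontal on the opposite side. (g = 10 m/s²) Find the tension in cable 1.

T_1 ≈ 853 N

Weight W = 130 × 10 = 1300 N acts straight down.
Horizontal: T_1 cos 64° = T_2 cos 55°  →  T_2 = 0.7643 T_1.
Vertical: T_1 sin 64° + T_2 sin 55° = 1300.
Substituting the horizontal relation into the vertical equation gives 1.525 T_1 = 1300, so T_1 = 852.5 N.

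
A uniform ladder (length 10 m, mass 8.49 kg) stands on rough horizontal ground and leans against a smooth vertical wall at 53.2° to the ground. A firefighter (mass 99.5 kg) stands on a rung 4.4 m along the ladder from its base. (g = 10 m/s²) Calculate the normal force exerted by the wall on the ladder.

Torques about the foot: N_wall · 10 sin 53.2° = 8.49×10×5 cos 53.2° + 99.5×10×4.4 cos 53.2° → N_wall = 359.27 N.

N_wall ≈ 359 N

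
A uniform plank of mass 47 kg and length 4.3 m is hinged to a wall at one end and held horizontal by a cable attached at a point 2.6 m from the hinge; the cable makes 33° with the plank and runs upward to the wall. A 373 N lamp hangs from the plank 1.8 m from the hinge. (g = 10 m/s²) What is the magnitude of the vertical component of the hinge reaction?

Take torques about the hinge: T sin 33° · 2.6 = 47×10×2.15 + 373×1.8 = 1681.9 N·m.
So T = 1681.9 / (0.5446 × 2.6) = 1187.7 N.
ΣF_y = 0: H_y = (47×10 + 373) − T sin 33° = 843 − 646.88 = 196.12 N.

|H_y| ≈ 196 N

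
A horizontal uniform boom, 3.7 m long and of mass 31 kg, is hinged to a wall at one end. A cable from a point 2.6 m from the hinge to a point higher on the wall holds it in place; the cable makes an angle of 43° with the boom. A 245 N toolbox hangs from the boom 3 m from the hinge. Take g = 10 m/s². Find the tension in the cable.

Take torques about the hinge: T sin 43° · 2.6 = 31×10×1.85 + 245×3 = 1308.5 N·m.
So T = 1308.5 / (0.6820 × 2.6) = 737.93 N.

T ≈ 738 N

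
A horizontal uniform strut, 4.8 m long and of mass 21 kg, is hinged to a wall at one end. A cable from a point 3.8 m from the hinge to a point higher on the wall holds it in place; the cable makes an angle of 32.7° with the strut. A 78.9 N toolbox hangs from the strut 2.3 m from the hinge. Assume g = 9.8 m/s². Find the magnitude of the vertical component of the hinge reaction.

|H_y| ≈ 107 N

Take torques about the hinge: T sin 32.7° · 3.8 = 21×9.8×2.4 + 78.9×2.3 = 675.39 N·m.
So T = 675.39 / (0.5402 × 3.8) = 328.99 N.
ΣF_y = 0: H_y = (21×9.8 + 78.9) − T sin 32.7° = 284.7 − 177.73 = 106.97 N.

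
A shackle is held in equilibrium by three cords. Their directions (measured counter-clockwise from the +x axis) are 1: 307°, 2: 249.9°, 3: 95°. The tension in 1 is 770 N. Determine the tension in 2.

Resolve: ΣF_x = 770 cos 307° + T_2 cos 249.9° + T_3 cos 95° = 0.
        ΣF_y = 770 sin 307° + T_2 sin 249.9° + T_3 sin 95° = 0.
The known terms sum to (463.4, -614.9) N, so -0.3437 T_2 − 0.0872 T_3 = -463.4 and -0.9391 T_2 + 0.9962 T_3 = 614.9.
Solving simultaneously: T_2 = 961.9 N, T_3 = 1524 N.

T_2 ≈ 962 N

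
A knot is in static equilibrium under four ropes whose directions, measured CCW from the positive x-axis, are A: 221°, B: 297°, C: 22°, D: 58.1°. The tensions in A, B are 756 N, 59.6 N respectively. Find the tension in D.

Resolve: ΣF_x = 756 cos 221° + 59.6 cos 297° + T_C cos 22° + T_D cos 58.1° = 0.
        ΣF_y = 756 sin 221° + 59.6 sin 297° + T_C sin 22° + T_D sin 58.1° = 0.
The known terms sum to (-543.5, -549.1) N, so 0.9272 T_C + 0.5284 T_D = 543.5 and 0.3746 T_C + 0.8490 T_D = 549.1.
Solving simultaneously: T_C = 290.7 N, T_D = 518.5 N.

T_D ≈ 519 N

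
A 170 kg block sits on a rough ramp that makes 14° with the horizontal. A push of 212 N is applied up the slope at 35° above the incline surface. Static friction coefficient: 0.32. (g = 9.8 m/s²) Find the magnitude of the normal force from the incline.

Axes along / perpendicular to the incline. W sin 14° = 403 N down-slope; W cos 14° = 1617 N into the surface.
Perpendicular: N = W cos 14° − P sin 35° = 1617 − 121.6 = 1495 N.
Along incline: P cos 35° + f = W sin 14° (friction acts up-slope) → f = 403 − 173.7 = 229.4 N.
|f| = 229.4 N ≤ μN = 478.4 N, so the block is indeed static.

N ≈ 1490 N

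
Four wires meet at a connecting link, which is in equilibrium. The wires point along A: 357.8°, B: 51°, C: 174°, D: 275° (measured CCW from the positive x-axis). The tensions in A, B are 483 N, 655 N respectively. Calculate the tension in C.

Resolve: ΣF_x = 483 cos 357.8° + 655 cos 51° + T_C cos 174° + T_D cos 275° = 0.
        ΣF_y = 483 sin 357.8° + 655 sin 51° + T_C sin 174° + T_D sin 275° = 0.
The known terms sum to (894.8, 490.5) N, so -0.9945 T_C + 0.0872 T_D = -894.8 and 0.1045 T_C − 0.9962 T_D = -490.5.
Solving simultaneously: T_C = 951.7 N, T_D = 592.2 N.

T_C ≈ 952 N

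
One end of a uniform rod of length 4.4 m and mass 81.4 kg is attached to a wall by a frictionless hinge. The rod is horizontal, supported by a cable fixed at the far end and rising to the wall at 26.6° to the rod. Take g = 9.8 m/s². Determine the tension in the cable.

Take torques about the hinge: T sin 26.6° · 4.4 = 81.4×9.8×2.2 = 1755 N·m.
So T = 1755 / (0.4478 × 4.4) = 890.79 N.

T ≈ 891 N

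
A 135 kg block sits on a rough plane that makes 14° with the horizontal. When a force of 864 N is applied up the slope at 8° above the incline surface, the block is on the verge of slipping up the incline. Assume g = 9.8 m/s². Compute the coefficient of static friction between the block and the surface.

On the verge of sliding up the incline, friction is at its maximum μN and acts down the slope.
Perpendicular to incline: N = W cos 14° − P sin 8° = 1284 − 120.2 = 1163 N.
Along incline: P cos 8° − μN = W sin 14° → μ = −(W sin 14° − P cos 8°) / N = 0.4603.

μ ≈ 0.460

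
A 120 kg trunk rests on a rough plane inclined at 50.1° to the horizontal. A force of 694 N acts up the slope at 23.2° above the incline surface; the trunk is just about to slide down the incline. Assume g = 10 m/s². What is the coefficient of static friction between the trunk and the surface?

μ ≈ 0.570

On the verge of sliding down the incline, friction is at its maximum μN and acts up the slope.
Perpendicular to incline: N = W cos 50.1° − P sin 23.2° = 769.7 − 273.4 = 496.3 N.
Along incline: P cos 23.2° + μN = W sin 50.1° → μ = (W sin 50.1° − P cos 23.2°) / N = 0.5696.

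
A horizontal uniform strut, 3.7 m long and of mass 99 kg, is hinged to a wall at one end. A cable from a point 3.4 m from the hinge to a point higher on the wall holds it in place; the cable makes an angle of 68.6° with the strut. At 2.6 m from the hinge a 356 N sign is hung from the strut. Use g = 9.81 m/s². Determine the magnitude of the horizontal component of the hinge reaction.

Take torques about the hinge: T sin 68.6° · 3.4 = 99×9.81×1.85 + 356×2.6 = 2722.3 N·m.
So T = 2722.3 / (0.9311 × 3.4) = 859.97 N.
ΣF_x = 0: H_x = T cos 68.6° = 313.78 N.

H_x ≈ 314 N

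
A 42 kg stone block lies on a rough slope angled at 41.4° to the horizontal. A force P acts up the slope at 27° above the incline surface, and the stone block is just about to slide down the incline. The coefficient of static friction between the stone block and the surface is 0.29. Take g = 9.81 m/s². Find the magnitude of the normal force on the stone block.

N ≈ 200 N

On the verge of sliding down the incline, friction equals μN and acts up the slope.
Perpendicular: N + P sin 27° = W cos 41.4° = 309.1 N.
Along incline: P cos 27° + μN = W sin 41.4° with W sin 41.4° = 272.5 N.
Solving the pair for P and N: P = 240.8 N, N = 199.7 N (and f = μN = 57.93 N).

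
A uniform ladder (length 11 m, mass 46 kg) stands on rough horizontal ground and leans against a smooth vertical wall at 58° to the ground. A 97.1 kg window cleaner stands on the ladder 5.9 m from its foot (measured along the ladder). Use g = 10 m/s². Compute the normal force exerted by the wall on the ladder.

Torques about the foot: N_wall · 11 sin 58° = 46×10×5.5 cos 58° + 97.1×10×5.9 cos 58° → N_wall = 469.16 N.

N_wall ≈ 469 N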